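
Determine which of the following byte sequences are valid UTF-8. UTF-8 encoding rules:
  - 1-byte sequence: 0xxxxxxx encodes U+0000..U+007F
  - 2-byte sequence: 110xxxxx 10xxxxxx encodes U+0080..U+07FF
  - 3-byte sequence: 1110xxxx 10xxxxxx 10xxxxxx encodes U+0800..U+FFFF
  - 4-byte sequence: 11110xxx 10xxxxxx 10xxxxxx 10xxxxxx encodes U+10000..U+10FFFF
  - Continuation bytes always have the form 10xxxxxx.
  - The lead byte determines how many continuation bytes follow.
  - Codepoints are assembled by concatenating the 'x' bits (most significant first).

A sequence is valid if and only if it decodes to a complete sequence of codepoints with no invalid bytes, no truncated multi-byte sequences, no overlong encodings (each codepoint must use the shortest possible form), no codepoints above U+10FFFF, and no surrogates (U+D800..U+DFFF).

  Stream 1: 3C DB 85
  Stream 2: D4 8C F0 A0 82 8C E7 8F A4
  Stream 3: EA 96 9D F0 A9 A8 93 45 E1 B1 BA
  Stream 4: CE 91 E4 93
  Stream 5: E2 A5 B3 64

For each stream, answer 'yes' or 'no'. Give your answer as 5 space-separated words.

Stream 1: decodes cleanly. VALID
Stream 2: decodes cleanly. VALID
Stream 3: decodes cleanly. VALID
Stream 4: error at byte offset 4. INVALID
Stream 5: decodes cleanly. VALID

Answer: yes yes yes no yes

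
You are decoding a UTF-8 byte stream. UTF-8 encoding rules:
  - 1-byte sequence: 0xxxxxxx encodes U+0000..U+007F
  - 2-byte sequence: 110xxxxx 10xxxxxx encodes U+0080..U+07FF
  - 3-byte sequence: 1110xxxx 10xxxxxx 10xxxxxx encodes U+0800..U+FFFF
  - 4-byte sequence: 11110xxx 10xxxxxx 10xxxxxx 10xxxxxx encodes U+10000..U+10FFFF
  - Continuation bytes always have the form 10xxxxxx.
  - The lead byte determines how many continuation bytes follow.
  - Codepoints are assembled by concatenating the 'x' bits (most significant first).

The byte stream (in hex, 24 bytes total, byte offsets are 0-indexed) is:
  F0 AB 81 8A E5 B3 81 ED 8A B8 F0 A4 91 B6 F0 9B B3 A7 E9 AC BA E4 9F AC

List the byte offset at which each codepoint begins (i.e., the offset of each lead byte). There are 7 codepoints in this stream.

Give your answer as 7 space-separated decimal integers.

Byte[0]=F0: 4-byte lead, need 3 cont bytes. acc=0x0
Byte[1]=AB: continuation. acc=(acc<<6)|0x2B=0x2B
Byte[2]=81: continuation. acc=(acc<<6)|0x01=0xAC1
Byte[3]=8A: continuation. acc=(acc<<6)|0x0A=0x2B04A
Completed: cp=U+2B04A (starts at byte 0)
Byte[4]=E5: 3-byte lead, need 2 cont bytes. acc=0x5
Byte[5]=B3: continuation. acc=(acc<<6)|0x33=0x173
Byte[6]=81: continuation. acc=(acc<<6)|0x01=0x5CC1
Completed: cp=U+5CC1 (starts at byte 4)
Byte[7]=ED: 3-byte lead, need 2 cont bytes. acc=0xD
Byte[8]=8A: continuation. acc=(acc<<6)|0x0A=0x34A
Byte[9]=B8: continuation. acc=(acc<<6)|0x38=0xD2B8
Completed: cp=U+D2B8 (starts at byte 7)
Byte[10]=F0: 4-byte lead, need 3 cont bytes. acc=0x0
Byte[11]=A4: continuation. acc=(acc<<6)|0x24=0x24
Byte[12]=91: continuation. acc=(acc<<6)|0x11=0x911
Byte[13]=B6: continuation. acc=(acc<<6)|0x36=0x24476
Completed: cp=U+24476 (starts at byte 10)
Byte[14]=F0: 4-byte lead, need 3 cont bytes. acc=0x0
Byte[15]=9B: continuation. acc=(acc<<6)|0x1B=0x1B
Byte[16]=B3: continuation. acc=(acc<<6)|0x33=0x6F3
Byte[17]=A7: continuation. acc=(acc<<6)|0x27=0x1BCE7
Completed: cp=U+1BCE7 (starts at byte 14)
Byte[18]=E9: 3-byte lead, need 2 cont bytes. acc=0x9
Byte[19]=AC: continuation. acc=(acc<<6)|0x2C=0x26C
Byte[20]=BA: continuation. acc=(acc<<6)|0x3A=0x9B3A
Completed: cp=U+9B3A (starts at byte 18)
Byte[21]=E4: 3-byte lead, need 2 cont bytes. acc=0x4
Byte[22]=9F: continuation. acc=(acc<<6)|0x1F=0x11F
Byte[23]=AC: continuation. acc=(acc<<6)|0x2C=0x47EC
Completed: cp=U+47EC (starts at byte 21)

Answer: 0 4 7 10 14 18 21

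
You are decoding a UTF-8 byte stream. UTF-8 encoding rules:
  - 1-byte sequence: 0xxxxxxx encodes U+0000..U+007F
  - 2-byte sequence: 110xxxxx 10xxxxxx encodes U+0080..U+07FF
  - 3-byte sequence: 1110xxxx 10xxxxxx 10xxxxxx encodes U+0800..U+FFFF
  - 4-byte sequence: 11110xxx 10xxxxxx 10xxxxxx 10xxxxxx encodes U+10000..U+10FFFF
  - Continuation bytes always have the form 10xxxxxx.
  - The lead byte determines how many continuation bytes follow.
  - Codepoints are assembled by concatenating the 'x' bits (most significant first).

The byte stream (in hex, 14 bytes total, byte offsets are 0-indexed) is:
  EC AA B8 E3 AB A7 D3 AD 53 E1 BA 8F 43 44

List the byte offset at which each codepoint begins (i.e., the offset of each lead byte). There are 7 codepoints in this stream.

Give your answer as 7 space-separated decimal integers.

Byte[0]=EC: 3-byte lead, need 2 cont bytes. acc=0xC
Byte[1]=AA: continuation. acc=(acc<<6)|0x2A=0x32A
Byte[2]=B8: continuation. acc=(acc<<6)|0x38=0xCAB8
Completed: cp=U+CAB8 (starts at byte 0)
Byte[3]=E3: 3-byte lead, need 2 cont bytes. acc=0x3
Byte[4]=AB: continuation. acc=(acc<<6)|0x2B=0xEB
Byte[5]=A7: continuation. acc=(acc<<6)|0x27=0x3AE7
Completed: cp=U+3AE7 (starts at byte 3)
Byte[6]=D3: 2-byte lead, need 1 cont bytes. acc=0x13
Byte[7]=AD: continuation. acc=(acc<<6)|0x2D=0x4ED
Completed: cp=U+04ED (starts at byte 6)
Byte[8]=53: 1-byte ASCII. cp=U+0053
Byte[9]=E1: 3-byte lead, need 2 cont bytes. acc=0x1
Byte[10]=BA: continuation. acc=(acc<<6)|0x3A=0x7A
Byte[11]=8F: continuation. acc=(acc<<6)|0x0F=0x1E8F
Completed: cp=U+1E8F (starts at byte 9)
Byte[12]=43: 1-byte ASCII. cp=U+0043
Byte[13]=44: 1-byte ASCII. cp=U+0044

Answer: 0 3 6 8 9 12 13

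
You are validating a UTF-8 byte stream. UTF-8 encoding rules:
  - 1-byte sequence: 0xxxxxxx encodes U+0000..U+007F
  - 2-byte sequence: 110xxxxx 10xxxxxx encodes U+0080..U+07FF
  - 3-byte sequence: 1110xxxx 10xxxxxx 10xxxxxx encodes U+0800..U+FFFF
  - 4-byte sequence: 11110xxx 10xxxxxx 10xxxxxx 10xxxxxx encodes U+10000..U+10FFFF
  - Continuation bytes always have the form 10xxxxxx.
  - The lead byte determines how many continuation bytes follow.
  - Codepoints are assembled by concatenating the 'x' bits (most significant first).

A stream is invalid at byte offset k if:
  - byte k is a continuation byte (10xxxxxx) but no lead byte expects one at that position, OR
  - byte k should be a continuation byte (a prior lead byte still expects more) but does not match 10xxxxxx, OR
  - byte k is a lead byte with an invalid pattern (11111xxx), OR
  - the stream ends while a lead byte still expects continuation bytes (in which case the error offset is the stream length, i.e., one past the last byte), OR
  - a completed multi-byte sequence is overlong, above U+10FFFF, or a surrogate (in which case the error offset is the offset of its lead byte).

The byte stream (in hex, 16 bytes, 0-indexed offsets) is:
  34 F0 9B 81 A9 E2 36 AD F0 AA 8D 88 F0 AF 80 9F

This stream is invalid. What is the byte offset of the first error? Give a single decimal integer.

Answer: 6

Derivation:
Byte[0]=34: 1-byte ASCII. cp=U+0034
Byte[1]=F0: 4-byte lead, need 3 cont bytes. acc=0x0
Byte[2]=9B: continuation. acc=(acc<<6)|0x1B=0x1B
Byte[3]=81: continuation. acc=(acc<<6)|0x01=0x6C1
Byte[4]=A9: continuation. acc=(acc<<6)|0x29=0x1B069
Completed: cp=U+1B069 (starts at byte 1)
Byte[5]=E2: 3-byte lead, need 2 cont bytes. acc=0x2
Byte[6]=36: expected 10xxxxxx continuation. INVALID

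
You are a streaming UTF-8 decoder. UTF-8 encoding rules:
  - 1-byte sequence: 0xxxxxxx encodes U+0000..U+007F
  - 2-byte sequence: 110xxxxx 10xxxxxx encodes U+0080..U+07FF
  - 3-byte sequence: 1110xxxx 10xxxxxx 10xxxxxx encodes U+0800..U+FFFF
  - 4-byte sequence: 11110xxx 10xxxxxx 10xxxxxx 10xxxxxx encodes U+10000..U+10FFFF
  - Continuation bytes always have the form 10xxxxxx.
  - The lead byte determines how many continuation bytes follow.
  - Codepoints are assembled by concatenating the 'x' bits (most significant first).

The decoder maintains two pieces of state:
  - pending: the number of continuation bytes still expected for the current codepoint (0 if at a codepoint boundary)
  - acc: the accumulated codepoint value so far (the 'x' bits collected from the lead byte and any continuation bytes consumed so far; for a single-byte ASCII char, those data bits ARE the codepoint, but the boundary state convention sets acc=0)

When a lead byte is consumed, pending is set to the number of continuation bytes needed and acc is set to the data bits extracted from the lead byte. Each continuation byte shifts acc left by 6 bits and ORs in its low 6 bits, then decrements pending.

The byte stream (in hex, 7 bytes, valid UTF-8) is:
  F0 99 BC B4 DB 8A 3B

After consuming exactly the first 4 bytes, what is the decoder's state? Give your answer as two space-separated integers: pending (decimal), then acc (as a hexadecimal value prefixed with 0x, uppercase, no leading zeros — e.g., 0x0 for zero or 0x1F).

Answer: 0 0x19F34

Derivation:
Byte[0]=F0: 4-byte lead. pending=3, acc=0x0
Byte[1]=99: continuation. acc=(acc<<6)|0x19=0x19, pending=2
Byte[2]=BC: continuation. acc=(acc<<6)|0x3C=0x67C, pending=1
Byte[3]=B4: continuation. acc=(acc<<6)|0x34=0x19F34, pending=0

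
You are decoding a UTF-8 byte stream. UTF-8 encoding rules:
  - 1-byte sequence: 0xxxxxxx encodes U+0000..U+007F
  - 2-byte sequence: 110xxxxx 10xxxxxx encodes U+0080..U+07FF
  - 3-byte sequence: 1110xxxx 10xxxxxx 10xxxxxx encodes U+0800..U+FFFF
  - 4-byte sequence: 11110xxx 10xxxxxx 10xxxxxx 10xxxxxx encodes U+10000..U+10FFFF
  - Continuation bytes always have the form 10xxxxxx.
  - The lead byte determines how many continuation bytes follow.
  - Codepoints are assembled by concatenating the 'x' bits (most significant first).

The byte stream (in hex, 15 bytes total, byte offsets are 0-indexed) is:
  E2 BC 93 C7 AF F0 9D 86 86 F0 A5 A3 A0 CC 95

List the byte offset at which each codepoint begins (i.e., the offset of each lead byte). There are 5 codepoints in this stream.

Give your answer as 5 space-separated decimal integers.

Answer: 0 3 5 9 13

Derivation:
Byte[0]=E2: 3-byte lead, need 2 cont bytes. acc=0x2
Byte[1]=BC: continuation. acc=(acc<<6)|0x3C=0xBC
Byte[2]=93: continuation. acc=(acc<<6)|0x13=0x2F13
Completed: cp=U+2F13 (starts at byte 0)
Byte[3]=C7: 2-byte lead, need 1 cont bytes. acc=0x7
Byte[4]=AF: continuation. acc=(acc<<6)|0x2F=0x1EF
Completed: cp=U+01EF (starts at byte 3)
Byte[5]=F0: 4-byte lead, need 3 cont bytes. acc=0x0
Byte[6]=9D: continuation. acc=(acc<<6)|0x1D=0x1D
Byte[7]=86: continuation. acc=(acc<<6)|0x06=0x746
Byte[8]=86: continuation. acc=(acc<<6)|0x06=0x1D186
Completed: cp=U+1D186 (starts at byte 5)
Byte[9]=F0: 4-byte lead, need 3 cont bytes. acc=0x0
Byte[10]=A5: continuation. acc=(acc<<6)|0x25=0x25
Byte[11]=A3: continuation. acc=(acc<<6)|0x23=0x963
Byte[12]=A0: continuation. acc=(acc<<6)|0x20=0x258E0
Completed: cp=U+258E0 (starts at byte 9)
Byte[13]=CC: 2-byte lead, need 1 cont bytes. acc=0xC
Byte[14]=95: continuation. acc=(acc<<6)|0x15=0x315
Completed: cp=U+0315 (starts at byte 13)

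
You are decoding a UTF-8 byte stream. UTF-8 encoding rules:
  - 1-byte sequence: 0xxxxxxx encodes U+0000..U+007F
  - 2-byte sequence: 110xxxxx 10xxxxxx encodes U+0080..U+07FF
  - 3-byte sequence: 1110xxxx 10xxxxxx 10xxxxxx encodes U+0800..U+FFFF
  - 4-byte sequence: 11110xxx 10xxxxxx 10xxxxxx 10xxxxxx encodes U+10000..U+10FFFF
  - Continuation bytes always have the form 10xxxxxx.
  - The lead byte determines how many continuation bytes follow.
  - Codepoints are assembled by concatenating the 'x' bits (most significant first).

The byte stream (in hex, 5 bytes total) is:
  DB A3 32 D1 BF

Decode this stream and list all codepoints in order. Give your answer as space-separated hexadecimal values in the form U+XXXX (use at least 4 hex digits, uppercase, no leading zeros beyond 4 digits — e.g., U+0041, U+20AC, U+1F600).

Answer: U+06E3 U+0032 U+047F

Derivation:
Byte[0]=DB: 2-byte lead, need 1 cont bytes. acc=0x1B
Byte[1]=A3: continuation. acc=(acc<<6)|0x23=0x6E3
Completed: cp=U+06E3 (starts at byte 0)
Byte[2]=32: 1-byte ASCII. cp=U+0032
Byte[3]=D1: 2-byte lead, need 1 cont bytes. acc=0x11
Byte[4]=BF: continuation. acc=(acc<<6)|0x3F=0x47F
Completed: cp=U+047F (starts at byte 3)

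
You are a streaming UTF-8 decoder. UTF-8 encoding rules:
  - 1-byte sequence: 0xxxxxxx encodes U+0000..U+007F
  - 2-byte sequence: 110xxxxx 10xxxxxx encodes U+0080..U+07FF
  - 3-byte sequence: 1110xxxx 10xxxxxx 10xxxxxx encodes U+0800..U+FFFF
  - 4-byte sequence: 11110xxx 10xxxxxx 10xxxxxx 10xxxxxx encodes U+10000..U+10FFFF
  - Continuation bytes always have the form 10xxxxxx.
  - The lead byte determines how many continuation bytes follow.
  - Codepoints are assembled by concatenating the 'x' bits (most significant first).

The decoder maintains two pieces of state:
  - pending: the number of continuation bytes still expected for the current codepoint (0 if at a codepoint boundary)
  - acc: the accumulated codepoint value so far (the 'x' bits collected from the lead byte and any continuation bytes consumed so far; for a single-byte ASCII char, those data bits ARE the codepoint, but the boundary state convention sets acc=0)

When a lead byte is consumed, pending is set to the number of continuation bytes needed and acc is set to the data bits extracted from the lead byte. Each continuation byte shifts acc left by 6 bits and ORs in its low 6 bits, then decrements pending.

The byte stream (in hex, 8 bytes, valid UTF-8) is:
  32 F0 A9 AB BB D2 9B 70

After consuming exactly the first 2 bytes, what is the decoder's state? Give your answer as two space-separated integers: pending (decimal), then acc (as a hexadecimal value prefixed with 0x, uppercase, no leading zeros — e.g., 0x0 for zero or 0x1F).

Answer: 3 0x0

Derivation:
Byte[0]=32: 1-byte. pending=0, acc=0x0
Byte[1]=F0: 4-byte lead. pending=3, acc=0x0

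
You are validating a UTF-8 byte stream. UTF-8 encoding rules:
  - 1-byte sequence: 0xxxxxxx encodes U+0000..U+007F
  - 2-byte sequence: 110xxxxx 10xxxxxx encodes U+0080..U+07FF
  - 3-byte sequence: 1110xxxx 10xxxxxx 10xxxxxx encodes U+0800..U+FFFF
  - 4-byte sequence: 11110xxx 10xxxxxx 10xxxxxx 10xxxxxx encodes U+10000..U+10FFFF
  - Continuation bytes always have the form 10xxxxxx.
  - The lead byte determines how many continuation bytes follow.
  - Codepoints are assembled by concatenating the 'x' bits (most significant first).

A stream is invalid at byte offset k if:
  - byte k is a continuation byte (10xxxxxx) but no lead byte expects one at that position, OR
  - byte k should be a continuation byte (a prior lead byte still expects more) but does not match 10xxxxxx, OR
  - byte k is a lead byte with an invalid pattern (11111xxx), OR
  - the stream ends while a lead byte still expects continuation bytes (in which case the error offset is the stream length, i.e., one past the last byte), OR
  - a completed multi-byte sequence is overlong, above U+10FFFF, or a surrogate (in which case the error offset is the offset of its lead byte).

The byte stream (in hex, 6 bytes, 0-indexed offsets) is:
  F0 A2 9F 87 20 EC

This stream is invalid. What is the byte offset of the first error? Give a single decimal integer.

Byte[0]=F0: 4-byte lead, need 3 cont bytes. acc=0x0
Byte[1]=A2: continuation. acc=(acc<<6)|0x22=0x22
Byte[2]=9F: continuation. acc=(acc<<6)|0x1F=0x89F
Byte[3]=87: continuation. acc=(acc<<6)|0x07=0x227C7
Completed: cp=U+227C7 (starts at byte 0)
Byte[4]=20: 1-byte ASCII. cp=U+0020
Byte[5]=EC: 3-byte lead, need 2 cont bytes. acc=0xC
Byte[6]: stream ended, expected continuation. INVALID

Answer: 6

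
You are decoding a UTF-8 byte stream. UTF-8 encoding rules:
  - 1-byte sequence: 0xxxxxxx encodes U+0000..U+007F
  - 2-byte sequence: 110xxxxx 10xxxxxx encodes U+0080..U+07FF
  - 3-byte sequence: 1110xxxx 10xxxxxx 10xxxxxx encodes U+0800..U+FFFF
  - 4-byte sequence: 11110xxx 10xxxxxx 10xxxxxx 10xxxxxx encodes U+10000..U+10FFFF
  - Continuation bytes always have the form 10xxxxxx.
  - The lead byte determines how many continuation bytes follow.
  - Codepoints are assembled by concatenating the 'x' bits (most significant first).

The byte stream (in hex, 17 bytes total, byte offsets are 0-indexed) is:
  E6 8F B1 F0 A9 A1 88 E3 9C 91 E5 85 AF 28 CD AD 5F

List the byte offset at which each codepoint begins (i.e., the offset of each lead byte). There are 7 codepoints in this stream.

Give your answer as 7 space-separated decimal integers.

Byte[0]=E6: 3-byte lead, need 2 cont bytes. acc=0x6
Byte[1]=8F: continuation. acc=(acc<<6)|0x0F=0x18F
Byte[2]=B1: continuation. acc=(acc<<6)|0x31=0x63F1
Completed: cp=U+63F1 (starts at byte 0)
Byte[3]=F0: 4-byte lead, need 3 cont bytes. acc=0x0
Byte[4]=A9: continuation. acc=(acc<<6)|0x29=0x29
Byte[5]=A1: continuation. acc=(acc<<6)|0x21=0xA61
Byte[6]=88: continuation. acc=(acc<<6)|0x08=0x29848
Completed: cp=U+29848 (starts at byte 3)
Byte[7]=E3: 3-byte lead, need 2 cont bytes. acc=0x3
Byte[8]=9C: continuation. acc=(acc<<6)|0x1C=0xDC
Byte[9]=91: continuation. acc=(acc<<6)|0x11=0x3711
Completed: cp=U+3711 (starts at byte 7)
Byte[10]=E5: 3-byte lead, need 2 cont bytes. acc=0x5
Byte[11]=85: continuation. acc=(acc<<6)|0x05=0x145
Byte[12]=AF: continuation. acc=(acc<<6)|0x2F=0x516F
Completed: cp=U+516F (starts at byte 10)
Byte[13]=28: 1-byte ASCII. cp=U+0028
Byte[14]=CD: 2-byte lead, need 1 cont bytes. acc=0xD
Byte[15]=AD: continuation. acc=(acc<<6)|0x2D=0x36D
Completed: cp=U+036D (starts at byte 14)
Byte[16]=5F: 1-byte ASCII. cp=U+005F

Answer: 0 3 7 10 13 14 16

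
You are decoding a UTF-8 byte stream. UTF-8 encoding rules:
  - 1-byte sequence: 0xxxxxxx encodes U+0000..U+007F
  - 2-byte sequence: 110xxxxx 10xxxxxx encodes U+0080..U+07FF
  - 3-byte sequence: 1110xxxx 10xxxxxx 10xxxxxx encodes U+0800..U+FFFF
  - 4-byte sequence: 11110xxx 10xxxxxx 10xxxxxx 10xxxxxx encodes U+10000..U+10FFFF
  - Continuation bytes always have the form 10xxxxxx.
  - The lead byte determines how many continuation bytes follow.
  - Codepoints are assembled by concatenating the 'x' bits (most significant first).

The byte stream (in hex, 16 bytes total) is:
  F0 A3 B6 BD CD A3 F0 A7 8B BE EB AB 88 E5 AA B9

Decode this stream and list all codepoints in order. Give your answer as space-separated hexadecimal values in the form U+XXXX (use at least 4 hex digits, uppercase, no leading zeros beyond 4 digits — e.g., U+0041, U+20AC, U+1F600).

Byte[0]=F0: 4-byte lead, need 3 cont bytes. acc=0x0
Byte[1]=A3: continuation. acc=(acc<<6)|0x23=0x23
Byte[2]=B6: continuation. acc=(acc<<6)|0x36=0x8F6
Byte[3]=BD: continuation. acc=(acc<<6)|0x3D=0x23DBD
Completed: cp=U+23DBD (starts at byte 0)
Byte[4]=CD: 2-byte lead, need 1 cont bytes. acc=0xD
Byte[5]=A3: continuation. acc=(acc<<6)|0x23=0x363
Completed: cp=U+0363 (starts at byte 4)
Byte[6]=F0: 4-byte lead, need 3 cont bytes. acc=0x0
Byte[7]=A7: continuation. acc=(acc<<6)|0x27=0x27
Byte[8]=8B: continuation. acc=(acc<<6)|0x0B=0x9CB
Byte[9]=BE: continuation. acc=(acc<<6)|0x3E=0x272FE
Completed: cp=U+272FE (starts at byte 6)
Byte[10]=EB: 3-byte lead, need 2 cont bytes. acc=0xB
Byte[11]=AB: continuation. acc=(acc<<6)|0x2B=0x2EB
Byte[12]=88: continuation. acc=(acc<<6)|0x08=0xBAC8
Completed: cp=U+BAC8 (starts at byte 10)
Byte[13]=E5: 3-byte lead, need 2 cont bytes. acc=0x5
Byte[14]=AA: continuation. acc=(acc<<6)|0x2A=0x16A
Byte[15]=B9: continuation. acc=(acc<<6)|0x39=0x5AB9
Completed: cp=U+5AB9 (starts at byte 13)

Answer: U+23DBD U+0363 U+272FE U+BAC8 U+5AB9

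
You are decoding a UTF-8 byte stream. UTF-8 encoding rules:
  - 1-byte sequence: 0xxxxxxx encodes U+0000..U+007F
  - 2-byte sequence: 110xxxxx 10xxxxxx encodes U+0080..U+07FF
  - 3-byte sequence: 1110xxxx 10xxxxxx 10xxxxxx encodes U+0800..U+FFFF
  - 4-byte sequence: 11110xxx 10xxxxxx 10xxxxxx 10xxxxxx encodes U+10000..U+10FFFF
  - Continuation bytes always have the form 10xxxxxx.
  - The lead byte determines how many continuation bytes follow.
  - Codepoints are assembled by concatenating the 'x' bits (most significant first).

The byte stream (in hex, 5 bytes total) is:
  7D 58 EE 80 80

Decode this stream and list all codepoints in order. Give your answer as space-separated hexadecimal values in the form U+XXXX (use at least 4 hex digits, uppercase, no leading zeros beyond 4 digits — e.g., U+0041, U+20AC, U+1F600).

Answer: U+007D U+0058 U+E000

Derivation:
Byte[0]=7D: 1-byte ASCII. cp=U+007D
Byte[1]=58: 1-byte ASCII. cp=U+0058
Byte[2]=EE: 3-byte lead, need 2 cont bytes. acc=0xE
Byte[3]=80: continuation. acc=(acc<<6)|0x00=0x380
Byte[4]=80: continuation. acc=(acc<<6)|0x00=0xE000
Completed: cp=U+E000 (starts at byte 2)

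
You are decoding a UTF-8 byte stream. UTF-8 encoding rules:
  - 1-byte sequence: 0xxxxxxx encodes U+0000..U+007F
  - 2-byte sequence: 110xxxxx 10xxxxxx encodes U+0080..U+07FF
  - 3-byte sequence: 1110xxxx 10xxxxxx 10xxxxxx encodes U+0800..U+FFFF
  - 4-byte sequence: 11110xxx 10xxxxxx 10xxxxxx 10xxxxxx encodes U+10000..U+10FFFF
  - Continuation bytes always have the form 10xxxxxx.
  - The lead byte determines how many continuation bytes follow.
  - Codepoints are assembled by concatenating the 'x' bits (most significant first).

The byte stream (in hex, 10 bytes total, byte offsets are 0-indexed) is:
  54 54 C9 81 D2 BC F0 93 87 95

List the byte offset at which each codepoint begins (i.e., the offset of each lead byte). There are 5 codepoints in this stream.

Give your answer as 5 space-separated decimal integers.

Byte[0]=54: 1-byte ASCII. cp=U+0054
Byte[1]=54: 1-byte ASCII. cp=U+0054
Byte[2]=C9: 2-byte lead, need 1 cont bytes. acc=0x9
Byte[3]=81: continuation. acc=(acc<<6)|0x01=0x241
Completed: cp=U+0241 (starts at byte 2)
Byte[4]=D2: 2-byte lead, need 1 cont bytes. acc=0x12
Byte[5]=BC: continuation. acc=(acc<<6)|0x3C=0x4BC
Completed: cp=U+04BC (starts at byte 4)
Byte[6]=F0: 4-byte lead, need 3 cont bytes. acc=0x0
Byte[7]=93: continuation. acc=(acc<<6)|0x13=0x13
Byte[8]=87: continuation. acc=(acc<<6)|0x07=0x4C7
Byte[9]=95: continuation. acc=(acc<<6)|0x15=0x131D5
Completed: cp=U+131D5 (starts at byte 6)

Answer: 0 1 2 4 6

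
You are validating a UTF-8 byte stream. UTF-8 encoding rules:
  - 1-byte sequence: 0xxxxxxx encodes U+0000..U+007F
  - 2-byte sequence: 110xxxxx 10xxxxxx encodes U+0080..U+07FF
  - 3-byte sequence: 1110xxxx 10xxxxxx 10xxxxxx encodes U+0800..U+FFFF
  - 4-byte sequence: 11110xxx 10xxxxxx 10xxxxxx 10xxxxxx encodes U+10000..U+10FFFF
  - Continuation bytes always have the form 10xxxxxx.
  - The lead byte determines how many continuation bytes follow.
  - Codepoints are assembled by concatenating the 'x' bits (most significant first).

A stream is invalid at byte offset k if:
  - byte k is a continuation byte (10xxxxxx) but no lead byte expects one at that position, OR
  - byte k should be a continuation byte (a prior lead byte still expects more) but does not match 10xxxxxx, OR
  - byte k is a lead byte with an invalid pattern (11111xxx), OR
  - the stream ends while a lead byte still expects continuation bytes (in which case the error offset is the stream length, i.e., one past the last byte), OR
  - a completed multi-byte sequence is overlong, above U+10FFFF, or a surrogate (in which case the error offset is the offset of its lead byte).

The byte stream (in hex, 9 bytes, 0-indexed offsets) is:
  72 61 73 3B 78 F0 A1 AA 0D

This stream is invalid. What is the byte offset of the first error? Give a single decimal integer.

Byte[0]=72: 1-byte ASCII. cp=U+0072
Byte[1]=61: 1-byte ASCII. cp=U+0061
Byte[2]=73: 1-byte ASCII. cp=U+0073
Byte[3]=3B: 1-byte ASCII. cp=U+003B
Byte[4]=78: 1-byte ASCII. cp=U+0078
Byte[5]=F0: 4-byte lead, need 3 cont bytes. acc=0x0
Byte[6]=A1: continuation. acc=(acc<<6)|0x21=0x21
Byte[7]=AA: continuation. acc=(acc<<6)|0x2A=0x86A
Byte[8]=0D: expected 10xxxxxx continuation. INVALID

Answer: 8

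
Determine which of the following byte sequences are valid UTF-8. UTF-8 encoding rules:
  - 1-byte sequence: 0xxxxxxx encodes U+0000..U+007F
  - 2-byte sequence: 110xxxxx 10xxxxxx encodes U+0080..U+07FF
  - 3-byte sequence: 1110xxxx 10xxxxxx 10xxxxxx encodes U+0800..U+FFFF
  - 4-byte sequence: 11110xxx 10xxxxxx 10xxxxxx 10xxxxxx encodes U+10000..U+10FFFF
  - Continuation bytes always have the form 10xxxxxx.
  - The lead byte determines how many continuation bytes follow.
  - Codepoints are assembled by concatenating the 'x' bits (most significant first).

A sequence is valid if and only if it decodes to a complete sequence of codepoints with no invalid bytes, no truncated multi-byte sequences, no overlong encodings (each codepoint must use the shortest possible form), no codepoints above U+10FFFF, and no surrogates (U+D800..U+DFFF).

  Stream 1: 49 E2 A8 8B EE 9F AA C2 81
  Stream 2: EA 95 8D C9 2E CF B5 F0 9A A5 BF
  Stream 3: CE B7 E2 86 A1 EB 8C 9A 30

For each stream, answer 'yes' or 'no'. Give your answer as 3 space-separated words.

Stream 1: decodes cleanly. VALID
Stream 2: error at byte offset 4. INVALID
Stream 3: decodes cleanly. VALID

Answer: yes no yes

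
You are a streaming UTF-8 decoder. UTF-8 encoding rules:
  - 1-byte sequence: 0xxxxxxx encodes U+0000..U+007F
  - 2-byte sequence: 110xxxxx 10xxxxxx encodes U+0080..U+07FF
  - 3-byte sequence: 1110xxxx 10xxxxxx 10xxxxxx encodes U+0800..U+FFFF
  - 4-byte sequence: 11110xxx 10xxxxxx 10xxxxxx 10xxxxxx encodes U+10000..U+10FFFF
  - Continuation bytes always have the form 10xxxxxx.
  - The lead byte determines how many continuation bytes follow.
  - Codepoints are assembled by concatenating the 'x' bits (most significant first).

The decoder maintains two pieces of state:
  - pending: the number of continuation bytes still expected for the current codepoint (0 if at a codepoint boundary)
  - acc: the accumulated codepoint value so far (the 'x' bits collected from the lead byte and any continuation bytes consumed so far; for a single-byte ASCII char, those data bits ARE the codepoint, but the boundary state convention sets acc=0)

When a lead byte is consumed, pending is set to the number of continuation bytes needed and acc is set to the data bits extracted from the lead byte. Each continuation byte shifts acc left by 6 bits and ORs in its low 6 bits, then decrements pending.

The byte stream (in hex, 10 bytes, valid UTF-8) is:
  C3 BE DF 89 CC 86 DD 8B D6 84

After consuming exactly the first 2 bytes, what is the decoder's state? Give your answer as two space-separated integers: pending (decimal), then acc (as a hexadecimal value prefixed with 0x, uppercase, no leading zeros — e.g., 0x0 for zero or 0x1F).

Answer: 0 0xFE

Derivation:
Byte[0]=C3: 2-byte lead. pending=1, acc=0x3
Byte[1]=BE: continuation. acc=(acc<<6)|0x3E=0xFE, pending=0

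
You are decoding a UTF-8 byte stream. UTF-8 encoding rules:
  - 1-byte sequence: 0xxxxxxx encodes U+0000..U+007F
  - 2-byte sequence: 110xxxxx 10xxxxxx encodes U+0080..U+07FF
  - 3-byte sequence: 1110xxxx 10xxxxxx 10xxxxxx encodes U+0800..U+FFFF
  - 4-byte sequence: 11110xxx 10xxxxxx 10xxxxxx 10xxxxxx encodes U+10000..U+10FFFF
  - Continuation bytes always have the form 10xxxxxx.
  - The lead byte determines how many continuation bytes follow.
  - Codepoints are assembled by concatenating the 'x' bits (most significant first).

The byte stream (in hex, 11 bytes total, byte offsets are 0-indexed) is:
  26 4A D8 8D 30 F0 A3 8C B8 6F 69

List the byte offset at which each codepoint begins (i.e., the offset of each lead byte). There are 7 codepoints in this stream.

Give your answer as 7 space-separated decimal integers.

Byte[0]=26: 1-byte ASCII. cp=U+0026
Byte[1]=4A: 1-byte ASCII. cp=U+004A
Byte[2]=D8: 2-byte lead, need 1 cont bytes. acc=0x18
Byte[3]=8D: continuation. acc=(acc<<6)|0x0D=0x60D
Completed: cp=U+060D (starts at byte 2)
Byte[4]=30: 1-byte ASCII. cp=U+0030
Byte[5]=F0: 4-byte lead, need 3 cont bytes. acc=0x0
Byte[6]=A3: continuation. acc=(acc<<6)|0x23=0x23
Byte[7]=8C: continuation. acc=(acc<<6)|0x0C=0x8CC
Byte[8]=B8: continuation. acc=(acc<<6)|0x38=0x23338
Completed: cp=U+23338 (starts at byte 5)
Byte[9]=6F: 1-byte ASCII. cp=U+006F
Byte[10]=69: 1-byte ASCII. cp=U+0069

Answer: 0 1 2 4 5 9 10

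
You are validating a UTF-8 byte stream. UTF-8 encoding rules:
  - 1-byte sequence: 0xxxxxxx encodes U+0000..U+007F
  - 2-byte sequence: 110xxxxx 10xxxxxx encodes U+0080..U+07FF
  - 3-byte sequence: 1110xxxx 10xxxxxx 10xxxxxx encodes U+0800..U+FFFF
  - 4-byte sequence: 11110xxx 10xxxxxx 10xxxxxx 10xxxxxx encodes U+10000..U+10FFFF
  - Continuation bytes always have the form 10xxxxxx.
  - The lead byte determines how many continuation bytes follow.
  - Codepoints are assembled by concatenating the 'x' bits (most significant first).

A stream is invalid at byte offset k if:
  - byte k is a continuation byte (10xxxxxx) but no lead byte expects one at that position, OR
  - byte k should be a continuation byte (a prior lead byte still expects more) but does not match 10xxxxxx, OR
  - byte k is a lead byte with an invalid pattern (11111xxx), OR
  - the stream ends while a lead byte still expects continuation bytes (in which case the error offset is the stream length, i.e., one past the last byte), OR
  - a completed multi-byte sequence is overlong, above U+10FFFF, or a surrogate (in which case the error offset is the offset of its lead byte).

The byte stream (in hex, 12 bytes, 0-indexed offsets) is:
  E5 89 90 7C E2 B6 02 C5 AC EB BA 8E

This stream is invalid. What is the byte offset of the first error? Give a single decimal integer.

Answer: 6

Derivation:
Byte[0]=E5: 3-byte lead, need 2 cont bytes. acc=0x5
Byte[1]=89: continuation. acc=(acc<<6)|0x09=0x149
Byte[2]=90: continuation. acc=(acc<<6)|0x10=0x5250
Completed: cp=U+5250 (starts at byte 0)
Byte[3]=7C: 1-byte ASCII. cp=U+007C
Byte[4]=E2: 3-byte lead, need 2 cont bytes. acc=0x2
Byte[5]=B6: continuation. acc=(acc<<6)|0x36=0xB6
Byte[6]=02: expected 10xxxxxx continuation. INVALID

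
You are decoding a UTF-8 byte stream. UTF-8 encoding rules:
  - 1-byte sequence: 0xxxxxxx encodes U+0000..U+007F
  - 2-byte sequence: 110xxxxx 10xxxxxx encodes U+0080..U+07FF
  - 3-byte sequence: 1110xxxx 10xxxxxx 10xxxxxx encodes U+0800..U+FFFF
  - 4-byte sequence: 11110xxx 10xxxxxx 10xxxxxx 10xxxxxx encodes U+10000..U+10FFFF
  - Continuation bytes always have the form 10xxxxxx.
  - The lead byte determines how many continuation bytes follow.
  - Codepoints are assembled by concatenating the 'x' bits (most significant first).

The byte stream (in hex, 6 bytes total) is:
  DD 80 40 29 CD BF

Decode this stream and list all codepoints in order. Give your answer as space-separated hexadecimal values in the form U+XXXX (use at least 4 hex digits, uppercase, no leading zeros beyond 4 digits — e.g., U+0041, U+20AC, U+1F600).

Byte[0]=DD: 2-byte lead, need 1 cont bytes. acc=0x1D
Byte[1]=80: continuation. acc=(acc<<6)|0x00=0x740
Completed: cp=U+0740 (starts at byte 0)
Byte[2]=40: 1-byte ASCII. cp=U+0040
Byte[3]=29: 1-byte ASCII. cp=U+0029
Byte[4]=CD: 2-byte lead, need 1 cont bytes. acc=0xD
Byte[5]=BF: continuation. acc=(acc<<6)|0x3F=0x37F
Completed: cp=U+037F (starts at byte 4)

Answer: U+0740 U+0040 U+0029 U+037F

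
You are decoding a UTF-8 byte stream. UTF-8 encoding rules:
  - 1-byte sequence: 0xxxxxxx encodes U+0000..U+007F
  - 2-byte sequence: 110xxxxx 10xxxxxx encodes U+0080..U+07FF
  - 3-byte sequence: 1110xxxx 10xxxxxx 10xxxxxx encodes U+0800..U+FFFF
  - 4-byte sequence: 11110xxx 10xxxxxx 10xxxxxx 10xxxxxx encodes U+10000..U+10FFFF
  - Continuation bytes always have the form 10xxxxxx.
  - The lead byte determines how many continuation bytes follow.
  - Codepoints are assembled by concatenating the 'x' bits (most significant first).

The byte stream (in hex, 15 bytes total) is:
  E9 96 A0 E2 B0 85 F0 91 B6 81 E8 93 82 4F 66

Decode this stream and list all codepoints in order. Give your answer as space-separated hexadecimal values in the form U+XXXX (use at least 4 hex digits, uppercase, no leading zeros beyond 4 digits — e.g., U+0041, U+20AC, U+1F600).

Byte[0]=E9: 3-byte lead, need 2 cont bytes. acc=0x9
Byte[1]=96: continuation. acc=(acc<<6)|0x16=0x256
Byte[2]=A0: continuation. acc=(acc<<6)|0x20=0x95A0
Completed: cp=U+95A0 (starts at byte 0)
Byte[3]=E2: 3-byte lead, need 2 cont bytes. acc=0x2
Byte[4]=B0: continuation. acc=(acc<<6)|0x30=0xB0
Byte[5]=85: continuation. acc=(acc<<6)|0x05=0x2C05
Completed: cp=U+2C05 (starts at byte 3)
Byte[6]=F0: 4-byte lead, need 3 cont bytes. acc=0x0
Byte[7]=91: continuation. acc=(acc<<6)|0x11=0x11
Byte[8]=B6: continuation. acc=(acc<<6)|0x36=0x476
Byte[9]=81: continuation. acc=(acc<<6)|0x01=0x11D81
Completed: cp=U+11D81 (starts at byte 6)
Byte[10]=E8: 3-byte lead, need 2 cont bytes. acc=0x8
Byte[11]=93: continuation. acc=(acc<<6)|0x13=0x213
Byte[12]=82: continuation. acc=(acc<<6)|0x02=0x84C2
Completed: cp=U+84C2 (starts at byte 10)
Byte[13]=4F: 1-byte ASCII. cp=U+004F
Byte[14]=66: 1-byte ASCII. cp=U+0066

Answer: U+95A0 U+2C05 U+11D81 U+84C2 U+004F U+0066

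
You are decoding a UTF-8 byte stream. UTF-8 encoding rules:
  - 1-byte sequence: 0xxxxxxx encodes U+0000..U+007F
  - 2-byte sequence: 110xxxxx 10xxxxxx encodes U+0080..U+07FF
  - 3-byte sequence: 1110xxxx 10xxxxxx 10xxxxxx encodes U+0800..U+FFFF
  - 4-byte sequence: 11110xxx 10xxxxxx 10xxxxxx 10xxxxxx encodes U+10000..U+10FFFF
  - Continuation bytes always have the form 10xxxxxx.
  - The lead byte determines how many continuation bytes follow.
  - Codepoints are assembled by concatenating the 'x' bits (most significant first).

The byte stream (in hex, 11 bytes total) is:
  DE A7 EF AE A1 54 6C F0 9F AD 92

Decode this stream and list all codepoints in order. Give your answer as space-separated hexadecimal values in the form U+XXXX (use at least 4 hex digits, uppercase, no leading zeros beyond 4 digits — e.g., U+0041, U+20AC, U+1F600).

Byte[0]=DE: 2-byte lead, need 1 cont bytes. acc=0x1E
Byte[1]=A7: continuation. acc=(acc<<6)|0x27=0x7A7
Completed: cp=U+07A7 (starts at byte 0)
Byte[2]=EF: 3-byte lead, need 2 cont bytes. acc=0xF
Byte[3]=AE: continuation. acc=(acc<<6)|0x2E=0x3EE
Byte[4]=A1: continuation. acc=(acc<<6)|0x21=0xFBA1
Completed: cp=U+FBA1 (starts at byte 2)
Byte[5]=54: 1-byte ASCII. cp=U+0054
Byte[6]=6C: 1-byte ASCII. cp=U+006C
Byte[7]=F0: 4-byte lead, need 3 cont bytes. acc=0x0
Byte[8]=9F: continuation. acc=(acc<<6)|0x1F=0x1F
Byte[9]=AD: continuation. acc=(acc<<6)|0x2D=0x7ED
Byte[10]=92: continuation. acc=(acc<<6)|0x12=0x1FB52
Completed: cp=U+1FB52 (starts at byte 7)

Answer: U+07A7 U+FBA1 U+0054 U+006C U+1FB52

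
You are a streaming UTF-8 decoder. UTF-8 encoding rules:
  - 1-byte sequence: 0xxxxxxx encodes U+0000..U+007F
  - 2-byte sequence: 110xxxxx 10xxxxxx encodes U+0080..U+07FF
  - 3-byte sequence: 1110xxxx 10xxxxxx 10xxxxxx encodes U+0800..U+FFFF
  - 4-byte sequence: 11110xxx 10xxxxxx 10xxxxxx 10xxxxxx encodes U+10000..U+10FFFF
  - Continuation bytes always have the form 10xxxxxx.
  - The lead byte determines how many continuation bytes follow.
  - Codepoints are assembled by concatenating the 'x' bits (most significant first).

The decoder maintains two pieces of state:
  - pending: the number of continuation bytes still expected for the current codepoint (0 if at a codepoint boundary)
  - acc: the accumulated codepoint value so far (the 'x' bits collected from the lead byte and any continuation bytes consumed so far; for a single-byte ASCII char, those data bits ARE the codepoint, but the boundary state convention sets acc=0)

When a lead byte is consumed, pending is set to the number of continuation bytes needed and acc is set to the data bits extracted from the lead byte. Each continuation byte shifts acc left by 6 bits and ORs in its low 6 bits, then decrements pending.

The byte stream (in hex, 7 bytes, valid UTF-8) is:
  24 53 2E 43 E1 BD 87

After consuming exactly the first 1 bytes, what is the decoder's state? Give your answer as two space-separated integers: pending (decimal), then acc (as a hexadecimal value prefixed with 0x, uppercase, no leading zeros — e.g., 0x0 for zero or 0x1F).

Answer: 0 0x0

Derivation:
Byte[0]=24: 1-byte. pending=0, acc=0x0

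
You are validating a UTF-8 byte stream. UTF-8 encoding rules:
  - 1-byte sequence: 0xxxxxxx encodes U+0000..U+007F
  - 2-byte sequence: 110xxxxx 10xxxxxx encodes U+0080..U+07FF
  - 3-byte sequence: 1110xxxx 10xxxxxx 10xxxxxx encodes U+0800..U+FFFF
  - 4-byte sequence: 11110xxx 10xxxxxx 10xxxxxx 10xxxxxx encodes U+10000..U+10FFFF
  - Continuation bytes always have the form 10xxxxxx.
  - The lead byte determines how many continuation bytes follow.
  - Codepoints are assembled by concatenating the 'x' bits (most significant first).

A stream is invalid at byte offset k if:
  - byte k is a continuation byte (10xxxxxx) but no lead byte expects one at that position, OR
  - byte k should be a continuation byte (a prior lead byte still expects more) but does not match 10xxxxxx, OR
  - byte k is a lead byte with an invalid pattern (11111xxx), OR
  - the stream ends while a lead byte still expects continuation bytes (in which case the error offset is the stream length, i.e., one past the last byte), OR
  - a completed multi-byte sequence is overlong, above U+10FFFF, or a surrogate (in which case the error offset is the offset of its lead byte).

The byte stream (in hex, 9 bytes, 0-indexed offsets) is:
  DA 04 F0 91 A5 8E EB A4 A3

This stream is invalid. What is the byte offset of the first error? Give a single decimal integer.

Answer: 1

Derivation:
Byte[0]=DA: 2-byte lead, need 1 cont bytes. acc=0x1A
Byte[1]=04: expected 10xxxxxx continuation. INVALID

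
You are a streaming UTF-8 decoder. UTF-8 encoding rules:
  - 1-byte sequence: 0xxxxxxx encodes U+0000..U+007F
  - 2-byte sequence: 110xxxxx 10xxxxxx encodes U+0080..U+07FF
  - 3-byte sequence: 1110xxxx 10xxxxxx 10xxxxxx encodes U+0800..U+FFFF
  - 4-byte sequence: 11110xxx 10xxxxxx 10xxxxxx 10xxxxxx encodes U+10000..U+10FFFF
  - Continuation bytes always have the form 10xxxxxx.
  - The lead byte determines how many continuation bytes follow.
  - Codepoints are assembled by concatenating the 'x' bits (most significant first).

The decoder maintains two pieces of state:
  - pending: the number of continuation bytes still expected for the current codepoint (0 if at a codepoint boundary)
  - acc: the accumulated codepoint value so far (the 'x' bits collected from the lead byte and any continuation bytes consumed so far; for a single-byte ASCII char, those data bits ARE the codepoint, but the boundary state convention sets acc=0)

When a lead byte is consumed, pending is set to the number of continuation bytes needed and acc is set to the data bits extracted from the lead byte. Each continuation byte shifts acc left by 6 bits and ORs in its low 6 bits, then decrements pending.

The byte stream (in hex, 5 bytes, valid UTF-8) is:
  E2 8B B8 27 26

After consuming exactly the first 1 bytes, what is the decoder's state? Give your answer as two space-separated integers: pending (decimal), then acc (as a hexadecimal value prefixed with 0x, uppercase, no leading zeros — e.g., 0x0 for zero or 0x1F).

Byte[0]=E2: 3-byte lead. pending=2, acc=0x2

Answer: 2 0x2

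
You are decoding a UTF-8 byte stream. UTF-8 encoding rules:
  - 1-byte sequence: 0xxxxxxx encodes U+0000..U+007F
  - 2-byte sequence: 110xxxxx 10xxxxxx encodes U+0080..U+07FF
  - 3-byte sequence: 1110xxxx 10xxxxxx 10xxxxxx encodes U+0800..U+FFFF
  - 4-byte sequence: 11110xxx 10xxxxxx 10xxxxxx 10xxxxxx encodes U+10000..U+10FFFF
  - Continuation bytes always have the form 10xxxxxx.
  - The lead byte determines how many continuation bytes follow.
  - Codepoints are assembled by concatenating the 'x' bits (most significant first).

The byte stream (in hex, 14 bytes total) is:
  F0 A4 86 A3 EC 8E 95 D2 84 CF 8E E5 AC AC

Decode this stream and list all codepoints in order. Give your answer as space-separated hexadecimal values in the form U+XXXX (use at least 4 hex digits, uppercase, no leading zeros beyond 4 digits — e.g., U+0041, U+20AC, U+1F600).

Answer: U+241A3 U+C395 U+0484 U+03CE U+5B2C

Derivation:
Byte[0]=F0: 4-byte lead, need 3 cont bytes. acc=0x0
Byte[1]=A4: continuation. acc=(acc<<6)|0x24=0x24
Byte[2]=86: continuation. acc=(acc<<6)|0x06=0x906
Byte[3]=A3: continuation. acc=(acc<<6)|0x23=0x241A3
Completed: cp=U+241A3 (starts at byte 0)
Byte[4]=EC: 3-byte lead, need 2 cont bytes. acc=0xC
Byte[5]=8E: continuation. acc=(acc<<6)|0x0E=0x30E
Byte[6]=95: continuation. acc=(acc<<6)|0x15=0xC395
Completed: cp=U+C395 (starts at byte 4)
Byte[7]=D2: 2-byte lead, need 1 cont bytes. acc=0x12
Byte[8]=84: continuation. acc=(acc<<6)|0x04=0x484
Completed: cp=U+0484 (starts at byte 7)
Byte[9]=CF: 2-byte lead, need 1 cont bytes. acc=0xF
Byte[10]=8E: continuation. acc=(acc<<6)|0x0E=0x3CE
Completed: cp=U+03CE (starts at byte 9)
Byte[11]=E5: 3-byte lead, need 2 cont bytes. acc=0x5
Byte[12]=AC: continuation. acc=(acc<<6)|0x2C=0x16C
Byte[13]=AC: continuation. acc=(acc<<6)|0x2C=0x5B2C
Completed: cp=U+5B2C (starts at byte 11)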